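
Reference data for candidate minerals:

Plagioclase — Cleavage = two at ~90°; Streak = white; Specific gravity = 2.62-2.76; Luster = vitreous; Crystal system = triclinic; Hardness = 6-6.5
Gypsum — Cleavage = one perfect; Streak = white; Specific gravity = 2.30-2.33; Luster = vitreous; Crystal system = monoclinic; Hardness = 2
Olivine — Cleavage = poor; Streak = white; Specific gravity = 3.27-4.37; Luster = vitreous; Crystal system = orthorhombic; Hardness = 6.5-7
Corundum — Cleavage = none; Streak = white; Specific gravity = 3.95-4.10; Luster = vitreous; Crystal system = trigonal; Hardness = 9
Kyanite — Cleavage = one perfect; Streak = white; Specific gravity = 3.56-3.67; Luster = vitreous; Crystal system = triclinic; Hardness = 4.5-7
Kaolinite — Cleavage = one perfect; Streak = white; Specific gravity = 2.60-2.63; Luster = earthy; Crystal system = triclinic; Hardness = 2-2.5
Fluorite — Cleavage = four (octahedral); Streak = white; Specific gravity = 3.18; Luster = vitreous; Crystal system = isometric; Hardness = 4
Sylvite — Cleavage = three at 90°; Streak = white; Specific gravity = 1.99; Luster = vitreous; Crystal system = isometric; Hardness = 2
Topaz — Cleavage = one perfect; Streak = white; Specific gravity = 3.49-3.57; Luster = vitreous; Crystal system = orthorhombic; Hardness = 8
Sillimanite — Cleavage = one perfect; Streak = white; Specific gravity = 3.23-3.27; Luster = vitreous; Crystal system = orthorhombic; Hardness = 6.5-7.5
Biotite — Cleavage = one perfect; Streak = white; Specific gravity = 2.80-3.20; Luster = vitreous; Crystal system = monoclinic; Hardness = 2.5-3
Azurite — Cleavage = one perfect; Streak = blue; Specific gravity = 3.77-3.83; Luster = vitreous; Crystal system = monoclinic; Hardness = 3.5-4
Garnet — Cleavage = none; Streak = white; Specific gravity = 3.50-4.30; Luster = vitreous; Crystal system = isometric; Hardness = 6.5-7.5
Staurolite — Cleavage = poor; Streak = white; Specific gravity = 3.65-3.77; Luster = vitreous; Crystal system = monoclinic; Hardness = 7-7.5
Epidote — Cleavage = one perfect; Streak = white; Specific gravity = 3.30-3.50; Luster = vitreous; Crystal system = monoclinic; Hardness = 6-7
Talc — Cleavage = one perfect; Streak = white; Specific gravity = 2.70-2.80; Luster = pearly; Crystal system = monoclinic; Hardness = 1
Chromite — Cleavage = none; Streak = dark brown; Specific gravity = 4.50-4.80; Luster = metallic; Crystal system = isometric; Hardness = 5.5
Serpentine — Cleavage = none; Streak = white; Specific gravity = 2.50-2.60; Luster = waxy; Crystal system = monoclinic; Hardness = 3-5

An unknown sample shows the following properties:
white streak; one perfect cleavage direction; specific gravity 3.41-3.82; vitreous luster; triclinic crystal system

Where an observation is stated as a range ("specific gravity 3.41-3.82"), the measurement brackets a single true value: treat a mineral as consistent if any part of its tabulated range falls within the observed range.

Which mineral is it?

Kyanite

White streak is inconsistent with Azurite, Chromite.
One perfect cleavage direction — leaves Gypsum, Kyanite, Kaolinite, Topaz, Sillimanite, Biotite, Epidote, Talc.
Specific gravity 3.41-3.82 — Kyanite, Topaz, Epidote remain.
Vitreous luster — all remaining candidates fit.
Triclinic crystal system — only Kyanite remains.
The only mineral consistent with every observation is Kyanite.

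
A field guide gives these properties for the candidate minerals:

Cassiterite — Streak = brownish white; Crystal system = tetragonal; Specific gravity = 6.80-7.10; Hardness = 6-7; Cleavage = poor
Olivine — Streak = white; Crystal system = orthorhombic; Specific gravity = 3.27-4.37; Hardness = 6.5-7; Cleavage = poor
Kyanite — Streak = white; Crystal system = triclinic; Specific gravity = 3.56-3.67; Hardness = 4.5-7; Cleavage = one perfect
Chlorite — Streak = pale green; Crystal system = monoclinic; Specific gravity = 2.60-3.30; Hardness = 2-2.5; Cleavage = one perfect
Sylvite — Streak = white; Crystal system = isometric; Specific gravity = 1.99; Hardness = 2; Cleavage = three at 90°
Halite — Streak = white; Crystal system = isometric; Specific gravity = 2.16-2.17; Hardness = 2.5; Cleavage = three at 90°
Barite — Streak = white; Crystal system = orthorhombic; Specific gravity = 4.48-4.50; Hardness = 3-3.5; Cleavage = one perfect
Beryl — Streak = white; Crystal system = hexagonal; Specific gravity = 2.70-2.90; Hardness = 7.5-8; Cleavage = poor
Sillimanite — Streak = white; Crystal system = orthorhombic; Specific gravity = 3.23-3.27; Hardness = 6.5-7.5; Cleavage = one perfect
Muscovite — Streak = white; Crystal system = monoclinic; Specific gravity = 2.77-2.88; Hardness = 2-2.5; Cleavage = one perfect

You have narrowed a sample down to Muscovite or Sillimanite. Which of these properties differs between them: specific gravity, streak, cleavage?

Specific gravity: Muscovite 2.77-2.88, Sillimanite 3.23-3.27 — different.
Streak: both white — same for both.
Cleavage: both one perfect — same for both.
Of the listed properties, specific gravity is the one that separates them.

specific gravity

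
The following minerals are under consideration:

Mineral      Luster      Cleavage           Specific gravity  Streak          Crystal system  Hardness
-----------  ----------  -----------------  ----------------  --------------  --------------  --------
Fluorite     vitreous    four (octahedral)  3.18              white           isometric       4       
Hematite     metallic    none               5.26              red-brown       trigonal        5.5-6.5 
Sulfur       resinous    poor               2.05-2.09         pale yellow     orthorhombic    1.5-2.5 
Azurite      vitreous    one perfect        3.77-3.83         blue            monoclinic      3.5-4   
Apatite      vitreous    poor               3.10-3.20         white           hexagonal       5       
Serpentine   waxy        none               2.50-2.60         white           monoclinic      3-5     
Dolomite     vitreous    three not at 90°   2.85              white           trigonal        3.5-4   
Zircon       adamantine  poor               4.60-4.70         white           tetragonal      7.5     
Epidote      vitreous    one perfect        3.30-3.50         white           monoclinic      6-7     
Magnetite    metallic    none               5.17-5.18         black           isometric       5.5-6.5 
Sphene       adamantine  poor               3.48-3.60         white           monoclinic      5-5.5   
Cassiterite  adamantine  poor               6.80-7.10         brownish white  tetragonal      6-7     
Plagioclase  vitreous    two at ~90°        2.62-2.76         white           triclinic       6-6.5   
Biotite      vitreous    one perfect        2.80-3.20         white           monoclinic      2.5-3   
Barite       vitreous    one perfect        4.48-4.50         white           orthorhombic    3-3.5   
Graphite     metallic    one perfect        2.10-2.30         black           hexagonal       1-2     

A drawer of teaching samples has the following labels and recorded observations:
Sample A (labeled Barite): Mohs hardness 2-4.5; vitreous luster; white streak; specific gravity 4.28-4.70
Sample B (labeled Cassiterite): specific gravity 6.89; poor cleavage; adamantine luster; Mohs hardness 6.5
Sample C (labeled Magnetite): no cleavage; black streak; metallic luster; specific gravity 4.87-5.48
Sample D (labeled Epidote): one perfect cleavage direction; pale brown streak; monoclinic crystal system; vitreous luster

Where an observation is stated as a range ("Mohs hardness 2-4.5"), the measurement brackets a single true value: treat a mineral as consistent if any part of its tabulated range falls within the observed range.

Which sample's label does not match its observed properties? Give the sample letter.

Sample A: every observation is compatible with the reference values for Barite.
Sample B: every observation is compatible with the reference values for Cassiterite.
Sample C: every observation is compatible with the reference values for Magnetite.
Sample D: Epidote has white streak, but the record shows pale brown streak — this label is wrong.
Only sample D is inconsistent with its label.

D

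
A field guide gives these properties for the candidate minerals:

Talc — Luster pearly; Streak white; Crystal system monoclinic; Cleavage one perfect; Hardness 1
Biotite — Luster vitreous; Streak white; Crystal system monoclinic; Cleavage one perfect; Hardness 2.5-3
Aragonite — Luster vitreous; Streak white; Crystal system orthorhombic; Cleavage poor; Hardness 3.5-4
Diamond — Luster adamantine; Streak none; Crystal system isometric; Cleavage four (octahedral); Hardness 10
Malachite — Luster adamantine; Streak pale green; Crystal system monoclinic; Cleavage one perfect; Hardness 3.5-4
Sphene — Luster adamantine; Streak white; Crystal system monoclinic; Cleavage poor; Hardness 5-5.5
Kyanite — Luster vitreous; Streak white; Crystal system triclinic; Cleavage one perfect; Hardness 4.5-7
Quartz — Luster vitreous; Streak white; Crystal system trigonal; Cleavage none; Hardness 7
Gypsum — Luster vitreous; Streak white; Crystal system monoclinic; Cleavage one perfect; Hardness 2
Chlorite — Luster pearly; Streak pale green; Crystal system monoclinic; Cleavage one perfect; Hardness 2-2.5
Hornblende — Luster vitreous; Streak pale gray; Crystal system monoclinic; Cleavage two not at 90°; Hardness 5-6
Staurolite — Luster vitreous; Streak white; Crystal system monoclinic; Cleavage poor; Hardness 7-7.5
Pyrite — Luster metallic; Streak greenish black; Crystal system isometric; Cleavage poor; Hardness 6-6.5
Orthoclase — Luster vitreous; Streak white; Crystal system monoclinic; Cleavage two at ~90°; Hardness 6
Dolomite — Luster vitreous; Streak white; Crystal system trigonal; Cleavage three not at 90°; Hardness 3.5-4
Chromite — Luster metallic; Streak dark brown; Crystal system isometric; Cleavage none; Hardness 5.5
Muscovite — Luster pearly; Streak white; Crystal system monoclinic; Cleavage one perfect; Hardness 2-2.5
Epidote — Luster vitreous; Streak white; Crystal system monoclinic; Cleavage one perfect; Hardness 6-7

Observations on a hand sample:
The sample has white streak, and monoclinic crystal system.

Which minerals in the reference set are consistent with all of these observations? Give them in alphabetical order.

Biotite, Epidote, Gypsum, Muscovite, Orthoclase, Sphene, Staurolite, Talc

White streak eliminates Diamond, Malachite, Chlorite, Hornblende, Pyrite, Chromite.
Monoclinic crystal system is inconsistent with Aragonite, Kyanite, Quartz, Dolomite.
Remaining candidates: Biotite, Epidote, Gypsum, Muscovite, Orthoclase, Sphene, Staurolite, Talc.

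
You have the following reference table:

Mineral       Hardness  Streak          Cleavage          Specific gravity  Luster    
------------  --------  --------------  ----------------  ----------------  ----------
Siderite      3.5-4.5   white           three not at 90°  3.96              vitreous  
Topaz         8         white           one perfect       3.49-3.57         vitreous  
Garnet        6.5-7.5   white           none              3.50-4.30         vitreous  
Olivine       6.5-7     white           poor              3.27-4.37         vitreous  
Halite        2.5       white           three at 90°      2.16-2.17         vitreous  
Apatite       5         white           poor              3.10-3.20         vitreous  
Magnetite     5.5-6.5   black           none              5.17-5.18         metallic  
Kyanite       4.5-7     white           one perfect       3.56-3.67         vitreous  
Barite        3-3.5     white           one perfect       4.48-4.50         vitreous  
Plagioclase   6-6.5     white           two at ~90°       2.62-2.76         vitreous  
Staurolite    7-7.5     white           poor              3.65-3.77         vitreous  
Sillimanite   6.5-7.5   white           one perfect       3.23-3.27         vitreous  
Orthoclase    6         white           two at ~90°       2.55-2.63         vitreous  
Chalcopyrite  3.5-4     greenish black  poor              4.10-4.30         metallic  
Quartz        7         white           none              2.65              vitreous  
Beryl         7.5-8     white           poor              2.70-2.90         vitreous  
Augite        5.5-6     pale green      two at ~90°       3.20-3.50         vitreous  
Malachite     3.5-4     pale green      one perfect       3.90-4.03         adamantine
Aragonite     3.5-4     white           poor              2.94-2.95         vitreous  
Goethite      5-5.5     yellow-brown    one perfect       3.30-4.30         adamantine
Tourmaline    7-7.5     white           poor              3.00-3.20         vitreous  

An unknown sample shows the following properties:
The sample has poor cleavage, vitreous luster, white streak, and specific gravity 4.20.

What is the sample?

Poor cleavage: Olivine, Apatite, Staurolite, Chalcopyrite, Beryl, Aragonite, Tourmaline remain.
Vitreous luster rules out Chalcopyrite.
White streak: consistent with all remaining minerals.
Specific gravity 4.20: narrows the field to Olivine.
The only mineral consistent with every observation is Olivine.

Olivine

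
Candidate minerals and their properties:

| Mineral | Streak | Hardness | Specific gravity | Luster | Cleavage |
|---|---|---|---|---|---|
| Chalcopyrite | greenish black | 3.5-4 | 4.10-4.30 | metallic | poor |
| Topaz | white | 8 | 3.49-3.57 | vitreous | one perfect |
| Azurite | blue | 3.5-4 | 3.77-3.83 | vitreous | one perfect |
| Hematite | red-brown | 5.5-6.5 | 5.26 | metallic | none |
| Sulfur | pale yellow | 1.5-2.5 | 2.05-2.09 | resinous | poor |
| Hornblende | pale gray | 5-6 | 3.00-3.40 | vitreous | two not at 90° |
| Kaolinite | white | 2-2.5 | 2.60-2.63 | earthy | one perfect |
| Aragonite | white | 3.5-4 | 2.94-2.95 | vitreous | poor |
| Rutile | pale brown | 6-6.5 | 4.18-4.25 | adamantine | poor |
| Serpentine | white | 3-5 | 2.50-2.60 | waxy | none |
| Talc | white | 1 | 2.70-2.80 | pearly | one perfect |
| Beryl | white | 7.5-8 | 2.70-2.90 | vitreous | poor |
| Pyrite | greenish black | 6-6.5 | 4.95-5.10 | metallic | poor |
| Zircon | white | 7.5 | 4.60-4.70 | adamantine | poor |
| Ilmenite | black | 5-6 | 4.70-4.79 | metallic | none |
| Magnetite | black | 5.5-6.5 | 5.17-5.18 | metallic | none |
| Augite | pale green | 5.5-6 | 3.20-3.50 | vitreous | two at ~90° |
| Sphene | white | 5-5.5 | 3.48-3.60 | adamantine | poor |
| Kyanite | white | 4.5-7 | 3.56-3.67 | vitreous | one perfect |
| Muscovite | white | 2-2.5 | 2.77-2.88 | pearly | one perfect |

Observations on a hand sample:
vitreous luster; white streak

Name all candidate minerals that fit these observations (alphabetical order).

Aragonite, Beryl, Kyanite, Topaz

Vitreous luster: leaves Topaz, Azurite, Hornblende, Aragonite, Beryl, Augite, Kyanite.
White streak eliminates Azurite, Hornblende, Augite.
The minerals that satisfy all observations are Aragonite, Beryl, Kyanite, Topaz.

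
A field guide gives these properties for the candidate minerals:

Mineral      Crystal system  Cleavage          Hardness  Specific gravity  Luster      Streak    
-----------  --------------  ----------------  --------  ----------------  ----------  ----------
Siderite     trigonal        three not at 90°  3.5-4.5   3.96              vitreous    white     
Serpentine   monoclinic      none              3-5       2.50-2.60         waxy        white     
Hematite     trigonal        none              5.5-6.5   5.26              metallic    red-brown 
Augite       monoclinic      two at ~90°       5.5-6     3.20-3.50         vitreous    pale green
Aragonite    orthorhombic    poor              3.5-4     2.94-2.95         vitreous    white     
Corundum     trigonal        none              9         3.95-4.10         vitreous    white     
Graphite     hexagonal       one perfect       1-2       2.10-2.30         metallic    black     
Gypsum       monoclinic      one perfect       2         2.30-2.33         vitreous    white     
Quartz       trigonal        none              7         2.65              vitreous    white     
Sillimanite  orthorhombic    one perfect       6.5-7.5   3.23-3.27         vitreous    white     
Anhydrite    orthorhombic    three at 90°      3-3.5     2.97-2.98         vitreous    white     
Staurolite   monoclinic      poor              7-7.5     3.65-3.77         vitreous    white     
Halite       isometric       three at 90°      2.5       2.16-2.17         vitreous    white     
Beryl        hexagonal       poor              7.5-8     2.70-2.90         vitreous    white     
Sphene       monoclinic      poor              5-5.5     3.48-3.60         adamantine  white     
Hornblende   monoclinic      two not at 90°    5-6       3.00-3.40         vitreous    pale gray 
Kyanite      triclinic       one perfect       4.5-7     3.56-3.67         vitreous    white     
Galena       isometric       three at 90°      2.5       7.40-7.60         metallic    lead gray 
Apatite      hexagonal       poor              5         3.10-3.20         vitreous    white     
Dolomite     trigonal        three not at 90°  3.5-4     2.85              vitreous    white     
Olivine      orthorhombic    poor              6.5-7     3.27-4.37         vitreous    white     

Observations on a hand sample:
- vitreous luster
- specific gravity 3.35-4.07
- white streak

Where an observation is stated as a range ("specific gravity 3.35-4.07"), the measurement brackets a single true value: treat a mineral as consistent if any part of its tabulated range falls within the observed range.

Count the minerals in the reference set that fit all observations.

Vitreous luster excludes Serpentine, Hematite, Graphite, Sphene, Galena.
Specific gravity 3.35-4.07: leaves Siderite, Augite, Corundum, Staurolite, Hornblende, Kyanite, Olivine.
White streak excludes Augite, Hornblende.
The minerals that satisfy all observations are Corundum, Kyanite, Olivine, Siderite, Staurolite.
That is 5 minerals.

5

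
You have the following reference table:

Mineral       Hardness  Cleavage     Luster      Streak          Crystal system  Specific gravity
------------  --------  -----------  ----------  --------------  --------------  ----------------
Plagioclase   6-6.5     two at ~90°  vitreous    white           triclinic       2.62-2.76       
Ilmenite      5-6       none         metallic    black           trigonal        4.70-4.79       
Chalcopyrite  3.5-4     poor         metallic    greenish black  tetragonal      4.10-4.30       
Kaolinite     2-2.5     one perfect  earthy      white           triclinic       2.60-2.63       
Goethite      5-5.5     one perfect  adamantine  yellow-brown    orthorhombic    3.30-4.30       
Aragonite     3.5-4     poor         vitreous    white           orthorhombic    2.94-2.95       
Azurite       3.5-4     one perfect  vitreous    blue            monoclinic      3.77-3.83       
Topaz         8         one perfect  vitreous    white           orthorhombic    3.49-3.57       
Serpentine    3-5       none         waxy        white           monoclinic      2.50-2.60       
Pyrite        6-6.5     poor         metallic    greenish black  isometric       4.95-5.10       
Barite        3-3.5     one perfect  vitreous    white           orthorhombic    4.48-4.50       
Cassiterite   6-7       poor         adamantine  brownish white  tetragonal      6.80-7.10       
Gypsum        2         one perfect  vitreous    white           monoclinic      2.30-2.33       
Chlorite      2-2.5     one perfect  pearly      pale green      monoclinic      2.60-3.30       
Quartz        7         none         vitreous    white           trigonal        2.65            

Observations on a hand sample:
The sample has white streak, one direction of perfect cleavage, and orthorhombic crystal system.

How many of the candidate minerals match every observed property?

2

White streak — narrows the field to Plagioclase, Kaolinite, Aragonite, Topaz, Serpentine, Barite, Gypsum, Quartz.
One direction of perfect cleavage eliminates Plagioclase, Aragonite, Serpentine, Quartz.
Orthorhombic crystal system rules out Kaolinite, Gypsum.
Consistent with every observation: Barite, Topaz.
That is 2 minerals.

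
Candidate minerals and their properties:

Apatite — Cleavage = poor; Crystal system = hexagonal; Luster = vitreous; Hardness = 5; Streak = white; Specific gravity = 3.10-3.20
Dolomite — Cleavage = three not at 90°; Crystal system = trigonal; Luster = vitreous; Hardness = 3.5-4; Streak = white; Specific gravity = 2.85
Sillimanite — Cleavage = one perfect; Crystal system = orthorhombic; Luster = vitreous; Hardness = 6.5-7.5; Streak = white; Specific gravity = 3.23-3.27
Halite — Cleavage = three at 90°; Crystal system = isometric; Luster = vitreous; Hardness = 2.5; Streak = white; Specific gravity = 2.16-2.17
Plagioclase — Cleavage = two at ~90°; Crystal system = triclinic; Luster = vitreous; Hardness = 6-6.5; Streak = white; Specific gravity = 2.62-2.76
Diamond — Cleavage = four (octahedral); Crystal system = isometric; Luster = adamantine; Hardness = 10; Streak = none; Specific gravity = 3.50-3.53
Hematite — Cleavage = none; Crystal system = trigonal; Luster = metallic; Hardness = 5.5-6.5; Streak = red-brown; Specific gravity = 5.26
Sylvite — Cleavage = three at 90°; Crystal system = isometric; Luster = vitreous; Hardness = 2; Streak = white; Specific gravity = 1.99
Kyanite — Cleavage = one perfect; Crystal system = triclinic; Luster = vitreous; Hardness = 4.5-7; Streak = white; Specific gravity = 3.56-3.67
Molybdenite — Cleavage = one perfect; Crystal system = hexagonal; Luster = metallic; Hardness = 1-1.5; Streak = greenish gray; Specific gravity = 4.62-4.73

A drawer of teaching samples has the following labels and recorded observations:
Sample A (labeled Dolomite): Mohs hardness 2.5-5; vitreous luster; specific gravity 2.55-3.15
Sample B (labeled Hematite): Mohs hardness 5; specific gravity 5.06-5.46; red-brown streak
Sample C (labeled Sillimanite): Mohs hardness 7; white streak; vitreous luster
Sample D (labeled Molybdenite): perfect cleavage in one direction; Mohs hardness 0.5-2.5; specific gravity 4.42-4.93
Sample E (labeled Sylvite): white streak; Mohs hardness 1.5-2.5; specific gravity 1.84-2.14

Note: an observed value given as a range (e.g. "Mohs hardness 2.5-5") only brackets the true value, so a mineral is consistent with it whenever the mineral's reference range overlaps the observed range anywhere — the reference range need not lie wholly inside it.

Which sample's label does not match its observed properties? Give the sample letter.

B

Sample A: nothing contradicts Dolomite.
Sample B: Hematite has hardness 5.5-6.5, but the record shows Mohs hardness 5 — this label is wrong.
Sample C: nothing contradicts Sillimanite.
Sample D: nothing contradicts Molybdenite.
Sample E: nothing contradicts Sylvite.
Sample B is the mislabeled one.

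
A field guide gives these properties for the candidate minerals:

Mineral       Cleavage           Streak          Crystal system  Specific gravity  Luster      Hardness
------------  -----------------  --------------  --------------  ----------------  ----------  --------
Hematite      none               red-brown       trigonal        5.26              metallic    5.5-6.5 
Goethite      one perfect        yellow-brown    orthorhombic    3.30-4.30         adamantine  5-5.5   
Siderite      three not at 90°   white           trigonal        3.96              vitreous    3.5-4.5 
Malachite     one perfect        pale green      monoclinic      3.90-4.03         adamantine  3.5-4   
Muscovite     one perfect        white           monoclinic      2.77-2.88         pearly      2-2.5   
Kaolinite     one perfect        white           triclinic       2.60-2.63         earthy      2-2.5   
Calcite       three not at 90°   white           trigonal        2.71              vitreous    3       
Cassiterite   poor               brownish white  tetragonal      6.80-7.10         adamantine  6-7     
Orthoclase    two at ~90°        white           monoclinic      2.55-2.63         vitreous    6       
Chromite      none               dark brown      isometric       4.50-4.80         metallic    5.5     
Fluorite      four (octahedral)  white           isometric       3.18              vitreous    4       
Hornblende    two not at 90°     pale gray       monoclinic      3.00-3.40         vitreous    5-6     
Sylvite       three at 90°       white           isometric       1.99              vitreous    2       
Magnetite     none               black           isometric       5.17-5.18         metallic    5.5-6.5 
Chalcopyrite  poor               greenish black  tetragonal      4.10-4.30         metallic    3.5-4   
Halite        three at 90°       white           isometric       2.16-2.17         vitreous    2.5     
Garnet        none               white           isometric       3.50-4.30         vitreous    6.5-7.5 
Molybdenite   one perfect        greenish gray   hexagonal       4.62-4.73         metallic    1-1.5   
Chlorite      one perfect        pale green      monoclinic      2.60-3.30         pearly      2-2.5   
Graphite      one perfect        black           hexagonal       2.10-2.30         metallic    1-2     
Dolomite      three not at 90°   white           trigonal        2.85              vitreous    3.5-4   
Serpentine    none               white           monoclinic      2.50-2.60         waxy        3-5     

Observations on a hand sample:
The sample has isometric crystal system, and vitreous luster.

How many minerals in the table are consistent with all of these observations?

4

Isometric crystal system: Chromite, Fluorite, Sylvite, Magnetite, Halite, Garnet remain.
Vitreous luster rules out Chromite, Magnetite.
Consistent with every observation: Fluorite, Garnet, Halite, Sylvite.
That is 4 minerals.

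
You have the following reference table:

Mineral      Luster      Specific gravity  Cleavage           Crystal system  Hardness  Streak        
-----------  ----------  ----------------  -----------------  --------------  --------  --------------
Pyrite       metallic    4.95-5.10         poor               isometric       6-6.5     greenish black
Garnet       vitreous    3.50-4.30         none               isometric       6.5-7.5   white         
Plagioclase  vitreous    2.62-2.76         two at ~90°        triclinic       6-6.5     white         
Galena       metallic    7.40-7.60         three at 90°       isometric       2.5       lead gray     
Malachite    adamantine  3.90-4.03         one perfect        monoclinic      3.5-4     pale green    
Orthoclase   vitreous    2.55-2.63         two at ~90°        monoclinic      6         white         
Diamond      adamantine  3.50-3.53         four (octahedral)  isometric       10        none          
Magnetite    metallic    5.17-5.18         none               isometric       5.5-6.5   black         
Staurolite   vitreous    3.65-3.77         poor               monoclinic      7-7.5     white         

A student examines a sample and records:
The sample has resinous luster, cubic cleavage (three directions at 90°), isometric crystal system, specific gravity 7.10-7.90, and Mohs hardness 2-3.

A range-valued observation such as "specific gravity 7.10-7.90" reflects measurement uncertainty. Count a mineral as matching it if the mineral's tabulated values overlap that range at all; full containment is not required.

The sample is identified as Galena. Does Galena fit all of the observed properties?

Resinous luster — Galena has metallic luster; which does not match.
Cubic cleavage (three directions at 90°) — consistent with Galena (cleavage three at 90°).
Isometric crystal system — consistent with Galena (isometric system).
Specific gravity 7.10-7.90 — consistent with Galena (SG 7.40-7.60).
Mohs hardness 2-3 — consistent with Galena (hardness 2.5).
The luster observation rules out Galena.

No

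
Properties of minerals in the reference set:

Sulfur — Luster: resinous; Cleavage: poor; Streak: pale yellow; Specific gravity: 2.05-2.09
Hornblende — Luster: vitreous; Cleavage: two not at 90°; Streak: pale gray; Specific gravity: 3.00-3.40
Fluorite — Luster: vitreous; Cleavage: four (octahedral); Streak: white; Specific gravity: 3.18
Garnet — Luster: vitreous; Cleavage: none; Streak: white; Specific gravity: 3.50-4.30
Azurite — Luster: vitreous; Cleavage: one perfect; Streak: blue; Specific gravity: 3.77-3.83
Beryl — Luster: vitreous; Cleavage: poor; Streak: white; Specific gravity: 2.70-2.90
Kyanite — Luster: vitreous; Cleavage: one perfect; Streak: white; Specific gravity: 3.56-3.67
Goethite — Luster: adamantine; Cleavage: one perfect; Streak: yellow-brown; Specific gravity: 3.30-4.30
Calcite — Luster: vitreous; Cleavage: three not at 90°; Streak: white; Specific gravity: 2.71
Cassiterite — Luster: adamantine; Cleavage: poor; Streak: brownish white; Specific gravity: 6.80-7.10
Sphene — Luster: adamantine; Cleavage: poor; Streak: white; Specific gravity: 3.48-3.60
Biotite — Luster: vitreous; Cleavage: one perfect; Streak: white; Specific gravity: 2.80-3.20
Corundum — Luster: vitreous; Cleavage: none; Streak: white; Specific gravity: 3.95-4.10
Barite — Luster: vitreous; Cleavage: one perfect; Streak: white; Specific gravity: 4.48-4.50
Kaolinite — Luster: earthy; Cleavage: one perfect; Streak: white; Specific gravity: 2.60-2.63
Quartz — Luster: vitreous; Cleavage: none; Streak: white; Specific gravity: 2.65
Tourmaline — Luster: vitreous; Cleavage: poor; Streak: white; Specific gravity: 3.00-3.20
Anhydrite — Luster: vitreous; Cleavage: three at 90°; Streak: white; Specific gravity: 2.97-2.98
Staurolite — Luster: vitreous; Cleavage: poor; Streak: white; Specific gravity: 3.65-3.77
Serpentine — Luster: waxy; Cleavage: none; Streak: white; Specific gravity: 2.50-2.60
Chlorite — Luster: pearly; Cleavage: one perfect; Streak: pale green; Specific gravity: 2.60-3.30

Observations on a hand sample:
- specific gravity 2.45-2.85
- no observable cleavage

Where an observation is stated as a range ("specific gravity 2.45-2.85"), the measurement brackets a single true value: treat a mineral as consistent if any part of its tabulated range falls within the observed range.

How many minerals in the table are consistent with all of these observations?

Specific gravity 2.45-2.85 — leaves Beryl, Calcite, Biotite, Kaolinite, Quartz, Serpentine, Chlorite.
No observable cleavage — only Quartz, Serpentine remain.
Consistent with every observation: Quartz, Serpentine.
That is 2 minerals.

2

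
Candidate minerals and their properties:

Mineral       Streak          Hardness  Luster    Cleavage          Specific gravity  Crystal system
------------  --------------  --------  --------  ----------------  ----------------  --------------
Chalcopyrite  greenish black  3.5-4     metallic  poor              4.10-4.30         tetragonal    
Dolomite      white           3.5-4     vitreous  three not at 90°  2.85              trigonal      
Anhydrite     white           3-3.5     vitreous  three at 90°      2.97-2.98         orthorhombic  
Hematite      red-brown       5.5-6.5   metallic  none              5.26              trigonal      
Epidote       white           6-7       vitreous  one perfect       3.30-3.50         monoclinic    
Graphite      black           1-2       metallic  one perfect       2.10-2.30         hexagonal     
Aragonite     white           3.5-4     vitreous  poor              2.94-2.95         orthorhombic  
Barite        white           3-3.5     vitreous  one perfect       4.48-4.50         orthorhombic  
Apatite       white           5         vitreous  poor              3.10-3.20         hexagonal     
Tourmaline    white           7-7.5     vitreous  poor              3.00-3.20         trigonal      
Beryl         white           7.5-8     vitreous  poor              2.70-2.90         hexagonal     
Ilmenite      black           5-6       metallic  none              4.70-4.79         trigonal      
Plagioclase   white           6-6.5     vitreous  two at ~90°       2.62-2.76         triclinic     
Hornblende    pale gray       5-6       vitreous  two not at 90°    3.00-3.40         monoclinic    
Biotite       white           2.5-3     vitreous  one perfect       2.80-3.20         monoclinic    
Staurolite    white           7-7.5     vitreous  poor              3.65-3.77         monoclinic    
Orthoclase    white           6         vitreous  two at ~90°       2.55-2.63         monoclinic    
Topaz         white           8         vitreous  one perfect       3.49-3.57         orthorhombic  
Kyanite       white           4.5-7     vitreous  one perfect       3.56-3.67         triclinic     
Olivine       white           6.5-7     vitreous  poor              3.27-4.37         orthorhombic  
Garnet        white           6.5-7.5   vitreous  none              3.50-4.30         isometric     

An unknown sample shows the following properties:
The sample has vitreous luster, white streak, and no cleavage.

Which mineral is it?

Garnet

Vitreous luster is inconsistent with Chalcopyrite, Hematite, Graphite, Ilmenite.
White streak eliminates Hornblende.
No cleavage — leaves Garnet.
Garnet is the sole remaining match.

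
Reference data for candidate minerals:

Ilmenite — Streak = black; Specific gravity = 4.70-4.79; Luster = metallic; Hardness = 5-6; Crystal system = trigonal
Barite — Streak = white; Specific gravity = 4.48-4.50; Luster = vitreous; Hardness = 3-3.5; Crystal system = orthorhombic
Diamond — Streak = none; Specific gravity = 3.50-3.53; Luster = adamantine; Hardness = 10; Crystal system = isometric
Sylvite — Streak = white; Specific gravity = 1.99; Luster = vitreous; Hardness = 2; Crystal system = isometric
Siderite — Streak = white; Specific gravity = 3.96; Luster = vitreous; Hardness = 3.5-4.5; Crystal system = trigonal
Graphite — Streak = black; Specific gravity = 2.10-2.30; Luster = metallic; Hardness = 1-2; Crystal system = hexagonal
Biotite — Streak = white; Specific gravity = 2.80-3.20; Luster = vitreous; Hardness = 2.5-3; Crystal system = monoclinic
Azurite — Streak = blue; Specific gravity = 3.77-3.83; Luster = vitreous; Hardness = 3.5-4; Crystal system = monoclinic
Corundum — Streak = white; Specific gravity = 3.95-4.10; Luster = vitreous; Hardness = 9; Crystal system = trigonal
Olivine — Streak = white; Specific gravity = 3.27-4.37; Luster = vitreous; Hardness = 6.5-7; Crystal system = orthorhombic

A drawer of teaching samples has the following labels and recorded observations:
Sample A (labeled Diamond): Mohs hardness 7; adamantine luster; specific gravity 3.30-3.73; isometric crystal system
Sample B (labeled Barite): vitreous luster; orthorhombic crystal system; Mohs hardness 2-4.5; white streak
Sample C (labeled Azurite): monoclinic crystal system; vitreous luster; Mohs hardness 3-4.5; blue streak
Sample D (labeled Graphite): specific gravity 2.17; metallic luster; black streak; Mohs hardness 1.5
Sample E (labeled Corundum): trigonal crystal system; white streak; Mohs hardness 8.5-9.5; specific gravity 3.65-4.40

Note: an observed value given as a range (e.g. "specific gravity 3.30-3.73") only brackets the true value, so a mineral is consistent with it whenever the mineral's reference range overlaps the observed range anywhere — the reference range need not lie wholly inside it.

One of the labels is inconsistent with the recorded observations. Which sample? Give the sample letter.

A

Sample A: Mohs hardness 7 is outside the reference for Diamond (hardness 10) — mislabeled.
Sample B: nothing contradicts Barite.
Sample C: nothing contradicts Azurite.
Sample D: nothing contradicts Graphite.
Sample E: nothing contradicts Corundum.
Sample A is the mislabeled one.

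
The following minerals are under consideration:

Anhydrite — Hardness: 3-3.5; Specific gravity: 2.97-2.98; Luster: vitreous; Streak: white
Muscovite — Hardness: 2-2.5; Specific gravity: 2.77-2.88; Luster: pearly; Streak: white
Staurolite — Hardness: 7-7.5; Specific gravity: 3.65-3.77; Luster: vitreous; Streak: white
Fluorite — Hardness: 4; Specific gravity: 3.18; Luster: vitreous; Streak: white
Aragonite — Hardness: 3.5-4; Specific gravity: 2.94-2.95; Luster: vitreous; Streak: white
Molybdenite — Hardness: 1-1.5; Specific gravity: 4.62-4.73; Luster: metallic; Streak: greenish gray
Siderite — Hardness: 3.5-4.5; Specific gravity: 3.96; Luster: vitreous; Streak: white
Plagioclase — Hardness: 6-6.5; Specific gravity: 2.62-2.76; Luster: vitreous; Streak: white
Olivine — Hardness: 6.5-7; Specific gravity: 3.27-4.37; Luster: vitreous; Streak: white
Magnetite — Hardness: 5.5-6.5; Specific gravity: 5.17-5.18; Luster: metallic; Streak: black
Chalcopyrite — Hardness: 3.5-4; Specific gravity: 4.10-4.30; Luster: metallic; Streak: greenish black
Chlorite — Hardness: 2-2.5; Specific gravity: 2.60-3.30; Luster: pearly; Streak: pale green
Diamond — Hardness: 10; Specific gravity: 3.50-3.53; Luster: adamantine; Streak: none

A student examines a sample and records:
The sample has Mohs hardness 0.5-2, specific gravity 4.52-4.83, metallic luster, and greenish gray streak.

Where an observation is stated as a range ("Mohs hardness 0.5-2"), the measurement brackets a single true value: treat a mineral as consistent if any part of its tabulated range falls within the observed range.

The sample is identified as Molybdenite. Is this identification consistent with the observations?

Consistent

Mohs hardness 0.5-2 — is consistent with Molybdenite (hardness 1-1.5).
Specific gravity 4.52-4.83 — is consistent with Molybdenite (SG 4.62-4.73).
Metallic luster — is consistent with Molybdenite (metallic luster).
Greenish gray streak — is consistent with Molybdenite (greenish gray streak).
Nothing contradicts Molybdenite.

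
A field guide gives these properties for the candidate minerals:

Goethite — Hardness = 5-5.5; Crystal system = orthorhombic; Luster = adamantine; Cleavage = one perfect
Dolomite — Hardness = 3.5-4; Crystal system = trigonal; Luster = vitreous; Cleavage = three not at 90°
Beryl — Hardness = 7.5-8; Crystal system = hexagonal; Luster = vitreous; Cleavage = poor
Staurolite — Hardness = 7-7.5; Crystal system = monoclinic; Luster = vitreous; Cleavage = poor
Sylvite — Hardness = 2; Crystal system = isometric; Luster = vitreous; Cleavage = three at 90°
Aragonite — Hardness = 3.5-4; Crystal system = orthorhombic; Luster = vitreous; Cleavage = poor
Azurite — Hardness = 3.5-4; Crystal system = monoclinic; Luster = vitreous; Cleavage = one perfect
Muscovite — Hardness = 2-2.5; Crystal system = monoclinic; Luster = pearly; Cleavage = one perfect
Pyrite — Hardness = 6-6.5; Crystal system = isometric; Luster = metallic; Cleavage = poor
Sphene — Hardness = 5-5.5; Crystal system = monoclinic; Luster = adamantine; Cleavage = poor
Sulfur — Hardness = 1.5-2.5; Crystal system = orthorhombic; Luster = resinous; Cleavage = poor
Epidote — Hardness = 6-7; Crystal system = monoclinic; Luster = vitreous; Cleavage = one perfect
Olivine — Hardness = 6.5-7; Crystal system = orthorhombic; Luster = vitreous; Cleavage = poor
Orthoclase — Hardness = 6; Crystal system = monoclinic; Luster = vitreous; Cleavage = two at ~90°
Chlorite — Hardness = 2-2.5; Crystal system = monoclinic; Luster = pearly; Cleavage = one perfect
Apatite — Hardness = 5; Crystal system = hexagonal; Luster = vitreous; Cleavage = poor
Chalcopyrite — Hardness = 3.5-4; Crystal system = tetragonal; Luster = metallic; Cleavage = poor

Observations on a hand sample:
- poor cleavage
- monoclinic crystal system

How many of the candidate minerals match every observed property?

Poor cleavage — only Beryl, Staurolite, Aragonite, Pyrite, Sphene, Sulfur, Olivine, Apatite, Chalcopyrite remain.
Monoclinic crystal system — Staurolite, Sphene remain.
Remaining candidates: Sphene, Staurolite.
That is 2 minerals.

2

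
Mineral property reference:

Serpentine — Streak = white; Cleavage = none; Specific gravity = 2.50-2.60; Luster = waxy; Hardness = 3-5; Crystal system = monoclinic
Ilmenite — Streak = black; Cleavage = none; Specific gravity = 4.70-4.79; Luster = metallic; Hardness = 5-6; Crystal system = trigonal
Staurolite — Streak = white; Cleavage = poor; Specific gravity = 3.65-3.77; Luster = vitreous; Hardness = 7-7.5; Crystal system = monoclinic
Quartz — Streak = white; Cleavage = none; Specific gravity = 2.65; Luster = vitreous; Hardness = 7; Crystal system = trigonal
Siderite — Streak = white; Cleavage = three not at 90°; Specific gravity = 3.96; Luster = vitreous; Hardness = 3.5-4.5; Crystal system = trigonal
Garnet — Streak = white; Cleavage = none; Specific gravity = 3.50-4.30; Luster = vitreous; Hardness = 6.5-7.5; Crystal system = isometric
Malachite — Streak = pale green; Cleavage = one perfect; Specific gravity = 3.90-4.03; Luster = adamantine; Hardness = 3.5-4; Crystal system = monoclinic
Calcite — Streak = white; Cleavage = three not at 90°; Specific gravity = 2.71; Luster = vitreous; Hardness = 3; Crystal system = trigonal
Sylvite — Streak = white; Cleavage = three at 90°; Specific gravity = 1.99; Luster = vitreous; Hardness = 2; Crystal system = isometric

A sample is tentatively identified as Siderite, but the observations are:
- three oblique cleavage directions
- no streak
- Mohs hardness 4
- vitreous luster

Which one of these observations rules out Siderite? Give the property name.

Three oblique cleavage directions: Siderite has cleavage three not at 90° — matches.
No streak: Siderite has white streak — inconsistent.
Mohs hardness 4: Siderite has hardness 3.5-4.5 — matches.
Vitreous luster: Siderite has vitreous luster — matches.
The streak is the one property that does not fit.

streak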